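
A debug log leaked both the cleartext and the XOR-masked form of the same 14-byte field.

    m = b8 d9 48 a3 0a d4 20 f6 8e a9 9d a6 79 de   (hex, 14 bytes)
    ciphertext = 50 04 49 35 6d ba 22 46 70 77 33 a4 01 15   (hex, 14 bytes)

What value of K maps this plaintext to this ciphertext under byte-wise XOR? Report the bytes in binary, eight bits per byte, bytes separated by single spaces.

Since ciphertext = m ⊕ K, XORing both sides with m gives K = m ⊕ ciphertext.
byte 0: b8 ^ 50 = e8
byte 1: d9 ^ 04 = dd
byte 2: 48 ^ 49 = 01
byte 3: a3 ^ 35 = 96
byte 4: 0a ^ 6d = 67
byte 5: d4 ^ ba = 6e
byte 6: 20 ^ 22 = 02
byte 7: f6 ^ 46 = b0
byte 8: 8e ^ 70 = fe
byte 9: a9 ^ 77 = de
byte 10: 9d ^ 33 = ae
byte 11: a6 ^ a4 = 02
byte 12: 79 ^ 01 = 78
byte 13: de ^ 15 = cb

11101000 11011101 00000001 10010110 01100111 01101110 00000010 10110000 11111110 11011110 10101110 00000010 01111000 11001011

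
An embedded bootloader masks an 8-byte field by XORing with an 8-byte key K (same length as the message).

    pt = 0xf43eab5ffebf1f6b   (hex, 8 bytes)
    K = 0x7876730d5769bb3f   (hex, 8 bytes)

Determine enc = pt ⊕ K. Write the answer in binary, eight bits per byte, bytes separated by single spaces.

10001100 01001000 11011000 01010010 10101001 11010110 10100100 01010100

XOR is its own inverse, so applying the key byte-wise gives the result directly.
byte 0: f4 ⊕ 78 = 8c
byte 1: 3e ⊕ 76 = 48
byte 2: ab ⊕ 73 = d8
byte 3: 5f ⊕ 0d = 52
byte 4: fe ⊕ 57 = a9
byte 5: bf ⊕ 69 = d6
byte 6: 1f ⊕ bb = a4
byte 7: 6b ⊕ 3f = 54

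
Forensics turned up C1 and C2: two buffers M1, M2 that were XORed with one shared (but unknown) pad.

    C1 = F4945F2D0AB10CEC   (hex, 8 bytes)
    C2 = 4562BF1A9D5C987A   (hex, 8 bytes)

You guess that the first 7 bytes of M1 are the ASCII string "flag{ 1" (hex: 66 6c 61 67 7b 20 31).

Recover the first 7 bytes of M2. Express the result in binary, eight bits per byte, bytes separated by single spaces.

11010111 10011010 10000001 01010000 11101100 11001101 10100101

First, C1 ⊕ C2 = (M1 ⊕ K) ⊕ (M2 ⊕ K) = M1 ⊕ M2, so the key drops out. Then M2 = (M1 ⊕ M2) ⊕ M1 over the first 7 bytes.
byte 0: (f4 xor 45) xor 66 = b1 xor 66 = d7
byte 1: (94 xor 62) xor 6c = f6 xor 6c = 9a
byte 2: (5f xor bf) xor 61 = e0 xor 61 = 81
byte 3: (2d xor 1a) xor 67 = 37 xor 67 = 50
byte 4: (0a xor 9d) xor 7b = 97 xor 7b = ec
byte 5: (b1 xor 5c) xor 20 = ed xor 20 = cd
byte 6: (0c xor 98) xor 31 = 94 xor 31 = a5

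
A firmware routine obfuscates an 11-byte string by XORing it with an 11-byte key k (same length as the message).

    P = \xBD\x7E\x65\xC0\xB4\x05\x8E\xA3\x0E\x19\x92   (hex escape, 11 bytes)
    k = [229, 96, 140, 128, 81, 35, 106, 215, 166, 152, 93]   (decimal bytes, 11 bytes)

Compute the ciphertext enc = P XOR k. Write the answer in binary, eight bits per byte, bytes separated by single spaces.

01011000 00011110 11101001 01000000 11100101 00100110 11100100 01110100 10101000 10000001 11001111

byte 0: bd ^ e5 = 58
byte 1: 7e ^ 60 = 1e
byte 2: 65 ^ 8c = e9
byte 3: c0 ^ 80 = 40
byte 4: b4 ^ 51 = e5
byte 5: 05 ^ 23 = 26
byte 6: 8e ^ 6a = e4
byte 7: a3 ^ d7 = 74
byte 8: 0e ^ a6 = a8
byte 9: 19 ^ 98 = 81
byte 10: 92 ^ 5d = cf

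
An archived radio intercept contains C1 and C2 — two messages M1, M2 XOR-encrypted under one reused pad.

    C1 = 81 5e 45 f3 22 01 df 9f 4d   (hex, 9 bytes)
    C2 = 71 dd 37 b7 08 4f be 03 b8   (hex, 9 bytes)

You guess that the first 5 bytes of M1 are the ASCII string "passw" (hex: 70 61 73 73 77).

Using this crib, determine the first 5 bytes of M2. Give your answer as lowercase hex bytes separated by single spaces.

80 e2 01 37 5d

First, C1 ⊕ C2 = (M1 ⊕ K) ⊕ (M2 ⊕ K) = M1 ⊕ M2, so the key drops out. Then M2 = (M1 ⊕ M2) ⊕ M1 over the first 5 bytes.
byte 0: (81 XOR 71) XOR 70 = f0 XOR 70 = 80
byte 1: (5e XOR dd) XOR 61 = 83 XOR 61 = e2
byte 2: (45 XOR 37) XOR 73 = 72 XOR 73 = 01
byte 3: (f3 XOR b7) XOR 73 = 44 XOR 73 = 37
byte 4: (22 XOR 08) XOR 77 = 2a XOR 77 = 5d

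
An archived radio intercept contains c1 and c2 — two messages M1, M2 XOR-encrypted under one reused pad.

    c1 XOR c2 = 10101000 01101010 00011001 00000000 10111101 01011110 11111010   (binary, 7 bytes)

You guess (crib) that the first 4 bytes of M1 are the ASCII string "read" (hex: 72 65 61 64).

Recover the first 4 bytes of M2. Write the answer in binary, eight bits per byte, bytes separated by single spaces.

Since c1 ⊕ c2 = M1 ⊕ M2, XORing with the guessed M1 bytes yields the corresponding M2 bytes: M2 = (c1 ⊕ c2) ⊕ M1.
byte 0: 168 XOR 114 = 218
byte 1: 106 XOR 101 =  15
byte 2:  25 XOR  97 = 120
byte 3:   0 XOR 100 = 100

11011010 00001111 01111000 01100100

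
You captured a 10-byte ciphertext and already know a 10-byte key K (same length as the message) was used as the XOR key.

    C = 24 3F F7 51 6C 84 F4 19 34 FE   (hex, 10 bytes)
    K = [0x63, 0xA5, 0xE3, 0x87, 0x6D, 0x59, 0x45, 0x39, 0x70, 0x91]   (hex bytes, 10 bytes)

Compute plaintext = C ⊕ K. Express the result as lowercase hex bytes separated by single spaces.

47 9a 14 d6 01 dd b1 20 44 6f

XOR is its own inverse, so applying the key byte-wise gives the result directly.
byte 0: 24 ^ 63 = 47
byte 1: 3f ^ a5 = 9a
byte 2: f7 ^ e3 = 14
byte 3: 51 ^ 87 = d6
byte 4: 6c ^ 6d = 01
byte 5: 84 ^ 59 = dd
byte 6: f4 ^ 45 = b1
byte 7: 19 ^ 39 = 20
byte 8: 34 ^ 70 = 44
byte 9: fe ^ 91 = 6f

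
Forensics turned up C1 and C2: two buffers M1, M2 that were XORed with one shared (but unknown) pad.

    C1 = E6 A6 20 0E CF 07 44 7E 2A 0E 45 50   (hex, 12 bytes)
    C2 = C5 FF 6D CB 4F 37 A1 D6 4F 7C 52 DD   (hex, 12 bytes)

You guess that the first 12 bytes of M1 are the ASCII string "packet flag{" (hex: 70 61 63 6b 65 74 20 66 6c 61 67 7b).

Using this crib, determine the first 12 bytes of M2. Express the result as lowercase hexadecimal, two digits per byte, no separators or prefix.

First, C1 ⊕ C2 = (M1 ⊕ K) ⊕ (M2 ⊕ K) = M1 ⊕ M2, so the key drops out. Then M2 = (M1 ⊕ M2) ⊕ M1 over the first 12 bytes.
byte 0: (e6 ^ c5) ^ 70 = 23 ^ 70 = 53
byte 1: (a6 ^ ff) ^ 61 = 59 ^ 61 = 38
byte 2: (20 ^ 6d) ^ 63 = 4d ^ 63 = 2e
byte 3: (0e ^ cb) ^ 6b = c5 ^ 6b = ae
byte 4: (cf ^ 4f) ^ 65 = 80 ^ 65 = e5
byte 5: (07 ^ 37) ^ 74 = 30 ^ 74 = 44
byte 6: (44 ^ a1) ^ 20 = e5 ^ 20 = c5
byte 7: (7e ^ d6) ^ 66 = a8 ^ 66 = ce
byte 8: (2a ^ 4f) ^ 6c = 65 ^ 6c = 09
byte 9: (0e ^ 7c) ^ 61 = 72 ^ 61 = 13
byte 10: (45 ^ 52) ^ 67 = 17 ^ 67 = 70
byte 11: (50 ^ dd) ^ 7b = 8d ^ 7b = f6

53382eaee544c5ce091370f6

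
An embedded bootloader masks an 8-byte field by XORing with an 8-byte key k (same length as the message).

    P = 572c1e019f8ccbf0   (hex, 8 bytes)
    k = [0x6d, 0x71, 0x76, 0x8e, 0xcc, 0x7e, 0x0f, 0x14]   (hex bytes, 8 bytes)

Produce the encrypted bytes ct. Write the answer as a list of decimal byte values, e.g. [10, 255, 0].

[58, 93, 104, 143, 83, 242, 196, 228]

57 XOR 6d = 3a
2c XOR 71 = 5d
1e XOR 76 = 68
01 XOR 8e = 8f
9f XOR cc = 53
8c XOR 7e = f2
cb XOR 0f = c4
f0 XOR 14 = e4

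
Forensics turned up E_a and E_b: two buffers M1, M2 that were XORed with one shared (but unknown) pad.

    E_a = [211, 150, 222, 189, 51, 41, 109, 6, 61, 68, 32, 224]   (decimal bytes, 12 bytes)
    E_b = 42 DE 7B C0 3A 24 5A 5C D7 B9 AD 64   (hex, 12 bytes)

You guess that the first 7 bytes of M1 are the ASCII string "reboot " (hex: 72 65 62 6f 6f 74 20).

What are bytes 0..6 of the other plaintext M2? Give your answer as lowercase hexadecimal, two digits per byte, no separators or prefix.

First, E_a ⊕ E_b = (M1 ⊕ K) ⊕ (M2 ⊕ K) = M1 ⊕ M2, so the key drops out. Then M2 = (M1 ⊕ M2) ⊕ M1 over the first 7 bytes.
byte 0: (d3 ⊕ 42) ⊕ 72 = 91 ⊕ 72 = e3
byte 1: (96 ⊕ de) ⊕ 65 = 48 ⊕ 65 = 2d
byte 2: (de ⊕ 7b) ⊕ 62 = a5 ⊕ 62 = c7
byte 3: (bd ⊕ c0) ⊕ 6f = 7d ⊕ 6f = 12
byte 4: (33 ⊕ 3a) ⊕ 6f = 09 ⊕ 6f = 66
byte 5: (29 ⊕ 24) ⊕ 74 = 0d ⊕ 74 = 79
byte 6: (6d ⊕ 5a) ⊕ 20 = 37 ⊕ 20 = 17

e32dc712667917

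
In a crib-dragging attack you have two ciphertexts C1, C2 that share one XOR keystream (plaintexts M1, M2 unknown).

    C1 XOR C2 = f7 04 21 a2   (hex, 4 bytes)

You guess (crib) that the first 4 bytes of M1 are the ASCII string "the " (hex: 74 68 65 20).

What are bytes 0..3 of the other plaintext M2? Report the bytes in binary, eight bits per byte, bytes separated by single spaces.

10000011 01101100 01000100 10000010

Since C1 ⊕ C2 = M1 ⊕ M2, XORing with the guessed M1 bytes yields the corresponding M2 bytes: M2 = (C1 ⊕ C2) ⊕ M1.
f7 ⊕ 74 = 83
04 ⊕ 68 = 6c
21 ⊕ 65 = 44
a2 ⊕ 20 = 82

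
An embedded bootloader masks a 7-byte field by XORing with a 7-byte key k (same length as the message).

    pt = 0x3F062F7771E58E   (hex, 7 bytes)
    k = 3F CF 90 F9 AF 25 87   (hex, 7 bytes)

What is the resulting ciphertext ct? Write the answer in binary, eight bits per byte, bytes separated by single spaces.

00000000 11001001 10111111 10001110 11011110 11000000 00001001

XOR is its own inverse, so applying the key byte-wise gives the result directly.
byte 0: 00111111 xor 00111111 = 00000000
byte 1: 00000110 xor 11001111 = 11001001
byte 2: 00101111 xor 10010000 = 10111111
byte 3: 01110111 xor 11111001 = 10001110
byte 4: 01110001 xor 10101111 = 11011110
byte 5: 11100101 xor 00100101 = 11000000
byte 6: 10001110 xor 10000111 = 00001001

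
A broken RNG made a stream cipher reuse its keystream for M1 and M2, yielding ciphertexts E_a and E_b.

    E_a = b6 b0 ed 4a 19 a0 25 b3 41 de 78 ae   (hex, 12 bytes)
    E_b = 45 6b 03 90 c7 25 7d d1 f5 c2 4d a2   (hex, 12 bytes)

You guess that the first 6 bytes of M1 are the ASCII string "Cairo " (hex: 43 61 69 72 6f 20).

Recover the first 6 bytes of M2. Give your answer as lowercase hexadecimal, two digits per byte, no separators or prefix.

First, E_a ⊕ E_b = (M1 ⊕ K) ⊕ (M2 ⊕ K) = M1 ⊕ M2, so the key drops out. Then M2 = (M1 ⊕ M2) ⊕ M1 over the first 6 bytes.
byte 0: (b6 xor 45) xor 43 = f3 xor 43 = b0
byte 1: (b0 xor 6b) xor 61 = db xor 61 = ba
byte 2: (ed xor 03) xor 69 = ee xor 69 = 87
byte 3: (4a xor 90) xor 72 = da xor 72 = a8
byte 4: (19 xor c7) xor 6f = de xor 6f = b1
byte 5: (a0 xor 25) xor 20 = 85 xor 20 = a5

b0ba87a8b1a5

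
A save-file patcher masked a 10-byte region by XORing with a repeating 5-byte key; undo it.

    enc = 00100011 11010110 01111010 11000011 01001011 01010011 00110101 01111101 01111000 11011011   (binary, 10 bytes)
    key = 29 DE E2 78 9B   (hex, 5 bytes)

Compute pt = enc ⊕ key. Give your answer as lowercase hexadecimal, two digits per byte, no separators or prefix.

0a0898bbd07aeb9f0040

The 5-byte key repeats, so the effective keystream is 29 de e2 78 9b 29 de e2 78 9b.
byte 0: 00100011 ^ 00101001 = 00001010
byte 1: 11010110 ^ 11011110 = 00001000
byte 2: 01111010 ^ 11100010 = 10011000
byte 3: 11000011 ^ 01111000 = 10111011
byte 4: 01001011 ^ 10011011 = 11010000
byte 5: 01010011 ^ 00101001 = 01111010
byte 6: 00110101 ^ 11011110 = 11101011
byte 7: 01111101 ^ 11100010 = 10011111
byte 8: 01111000 ^ 01111000 = 00000000
byte 9: 11011011 ^ 10011011 = 01000000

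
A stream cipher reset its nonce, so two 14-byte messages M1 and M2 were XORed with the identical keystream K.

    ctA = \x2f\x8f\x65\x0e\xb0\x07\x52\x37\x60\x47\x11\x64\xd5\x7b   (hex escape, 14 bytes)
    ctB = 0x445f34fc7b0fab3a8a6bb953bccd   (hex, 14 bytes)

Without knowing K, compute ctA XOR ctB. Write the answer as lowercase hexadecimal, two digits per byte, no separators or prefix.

ctA ⊕ ctB = (M1 ⊕ K) ⊕ (M2 ⊕ K) = M1 ⊕ M2 — the shared key cancels under XOR.
00101111 ⊕ 01000100 = 01101011
10001111 ⊕ 01011111 = 11010000
01100101 ⊕ 00110100 = 01010001
00001110 ⊕ 11111100 = 11110010
10110000 ⊕ 01111011 = 11001011
00000111 ⊕ 00001111 = 00001000
01010010 ⊕ 10101011 = 11111001
00110111 ⊕ 00111010 = 00001101
01100000 ⊕ 10001010 = 11101010
01000111 ⊕ 01101011 = 00101100
00010001 ⊕ 10111001 = 10101000
01100100 ⊕ 01010011 = 00110111
11010101 ⊕ 10111100 = 01101001
01111011 ⊕ 11001101 = 10110110

6bd051f2cb08f90dea2ca83769b6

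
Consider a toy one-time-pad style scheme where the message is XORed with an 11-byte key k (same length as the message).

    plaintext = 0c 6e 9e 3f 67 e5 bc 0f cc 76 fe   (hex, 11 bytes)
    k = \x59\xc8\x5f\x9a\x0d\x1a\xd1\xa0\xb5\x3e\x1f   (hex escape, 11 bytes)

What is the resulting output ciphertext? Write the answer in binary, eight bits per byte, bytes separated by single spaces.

00001100 XOR 01011001 = 01010101
01101110 XOR 11001000 = 10100110
10011110 XOR 01011111 = 11000001
00111111 XOR 10011010 = 10100101
01100111 XOR 00001101 = 01101010
11100101 XOR 00011010 = 11111111
10111100 XOR 11010001 = 01101101
00001111 XOR 10100000 = 10101111
11001100 XOR 10110101 = 01111001
01110110 XOR 00111110 = 01001000
11111110 XOR 00011111 = 11100001

01010101 10100110 11000001 10100101 01101010 11111111 01101101 10101111 01111001 01001000 11100001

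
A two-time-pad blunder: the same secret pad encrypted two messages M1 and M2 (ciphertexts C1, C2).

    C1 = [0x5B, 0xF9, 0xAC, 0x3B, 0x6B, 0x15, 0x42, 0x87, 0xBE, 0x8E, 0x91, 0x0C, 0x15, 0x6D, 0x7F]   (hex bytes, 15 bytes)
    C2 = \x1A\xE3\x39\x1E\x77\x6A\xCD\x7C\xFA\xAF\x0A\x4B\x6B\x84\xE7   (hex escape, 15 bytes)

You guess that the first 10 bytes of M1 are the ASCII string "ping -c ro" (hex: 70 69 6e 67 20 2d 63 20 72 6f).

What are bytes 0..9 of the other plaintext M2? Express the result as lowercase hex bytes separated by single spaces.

First, C1 ⊕ C2 = (M1 ⊕ K) ⊕ (M2 ⊕ K) = M1 ⊕ M2, so the key drops out. Then M2 = (M1 ⊕ M2) ⊕ M1 over the first 10 bytes.
byte 0: (5b XOR 1a) XOR 70 = 41 XOR 70 = 31
byte 1: (f9 XOR e3) XOR 69 = 1a XOR 69 = 73
byte 2: (ac XOR 39) XOR 6e = 95 XOR 6e = fb
byte 3: (3b XOR 1e) XOR 67 = 25 XOR 67 = 42
byte 4: (6b XOR 77) XOR 20 = 1c XOR 20 = 3c
byte 5: (15 XOR 6a) XOR 2d = 7f XOR 2d = 52
byte 6: (42 XOR cd) XOR 63 = 8f XOR 63 = ec
byte 7: (87 XOR 7c) XOR 20 = fb XOR 20 = db
byte 8: (be XOR fa) XOR 72 = 44 XOR 72 = 36
byte 9: (8e XOR af) XOR 6f = 21 XOR 6f = 4e

31 73 fb 42 3c 52 ec db 36 4e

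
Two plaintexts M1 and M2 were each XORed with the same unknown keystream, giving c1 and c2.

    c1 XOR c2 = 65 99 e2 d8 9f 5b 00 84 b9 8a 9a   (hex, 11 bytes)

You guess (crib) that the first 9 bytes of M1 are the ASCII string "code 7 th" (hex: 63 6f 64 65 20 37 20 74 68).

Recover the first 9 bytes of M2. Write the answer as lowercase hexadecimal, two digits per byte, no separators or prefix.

Since c1 ⊕ c2 = M1 ⊕ M2, XORing with the guessed M1 bytes yields the corresponding M2 bytes: M2 = (c1 ⊕ c2) ⊕ M1.
65 ^ 63 = 06
99 ^ 6f = f6
e2 ^ 64 = 86
d8 ^ 65 = bd
9f ^ 20 = bf
5b ^ 37 = 6c
00 ^ 20 = 20
84 ^ 74 = f0
b9 ^ 68 = d1

06f686bdbf6c20f0d1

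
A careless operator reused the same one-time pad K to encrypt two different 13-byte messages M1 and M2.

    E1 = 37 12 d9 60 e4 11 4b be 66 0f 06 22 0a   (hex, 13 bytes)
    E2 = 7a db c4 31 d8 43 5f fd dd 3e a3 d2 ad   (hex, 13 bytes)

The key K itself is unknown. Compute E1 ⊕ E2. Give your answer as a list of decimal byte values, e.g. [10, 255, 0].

E1 ⊕ E2 = (M1 ⊕ K) ⊕ (M2 ⊕ K) = M1 ⊕ M2 — the shared key cancels under XOR.
37 ^ 7a = 4d
12 ^ db = c9
d9 ^ c4 = 1d
60 ^ 31 = 51
e4 ^ d8 = 3c
11 ^ 43 = 52
4b ^ 5f = 14
be ^ fd = 43
66 ^ dd = bb
0f ^ 3e = 31
06 ^ a3 = a5
22 ^ d2 = f0
0a ^ ad = a7

[77, 201, 29, 81, 60, 82, 20, 67, 187, 49, 165, 240, 167]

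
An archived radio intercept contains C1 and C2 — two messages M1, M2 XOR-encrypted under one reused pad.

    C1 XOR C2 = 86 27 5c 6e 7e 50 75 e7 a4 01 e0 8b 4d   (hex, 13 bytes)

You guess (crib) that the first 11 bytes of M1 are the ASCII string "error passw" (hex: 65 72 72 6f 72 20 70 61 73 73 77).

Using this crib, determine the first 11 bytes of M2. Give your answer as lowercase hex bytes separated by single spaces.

Since C1 ⊕ C2 = M1 ⊕ M2, XORing with the guessed M1 bytes yields the corresponding M2 bytes: M2 = (C1 ⊕ C2) ⊕ M1.
10000110 ⊕ 01100101 = 11100011
00100111 ⊕ 01110010 = 01010101
01011100 ⊕ 01110010 = 00101110
01101110 ⊕ 01101111 = 00000001
01111110 ⊕ 01110010 = 00001100
01010000 ⊕ 00100000 = 01110000
01110101 ⊕ 01110000 = 00000101
11100111 ⊕ 01100001 = 10000110
10100100 ⊕ 01110011 = 11010111
00000001 ⊕ 01110011 = 01110010
11100000 ⊕ 01110111 = 10010111

e3 55 2e 01 0c 70 05 86 d7 72 97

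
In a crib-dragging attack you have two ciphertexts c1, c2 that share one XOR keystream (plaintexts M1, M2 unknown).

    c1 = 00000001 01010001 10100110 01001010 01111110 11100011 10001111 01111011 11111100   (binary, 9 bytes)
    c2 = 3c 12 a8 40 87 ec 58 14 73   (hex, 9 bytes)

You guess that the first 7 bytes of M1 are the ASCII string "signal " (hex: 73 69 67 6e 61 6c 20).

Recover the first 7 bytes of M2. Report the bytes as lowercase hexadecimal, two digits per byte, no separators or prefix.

4e2a69649863f7

First, c1 ⊕ c2 = (M1 ⊕ K) ⊕ (M2 ⊕ K) = M1 ⊕ M2, so the key drops out. Then M2 = (M1 ⊕ M2) ⊕ M1 over the first 7 bytes.
byte 0: (01 XOR 3c) XOR 73 = 3d XOR 73 = 4e
byte 1: (51 XOR 12) XOR 69 = 43 XOR 69 = 2a
byte 2: (a6 XOR a8) XOR 67 = 0e XOR 67 = 69
byte 3: (4a XOR 40) XOR 6e = 0a XOR 6e = 64
byte 4: (7e XOR 87) XOR 61 = f9 XOR 61 = 98
byte 5: (e3 XOR ec) XOR 6c = 0f XOR 6c = 63
byte 6: (8f XOR 58) XOR 20 = d7 XOR 20 = f7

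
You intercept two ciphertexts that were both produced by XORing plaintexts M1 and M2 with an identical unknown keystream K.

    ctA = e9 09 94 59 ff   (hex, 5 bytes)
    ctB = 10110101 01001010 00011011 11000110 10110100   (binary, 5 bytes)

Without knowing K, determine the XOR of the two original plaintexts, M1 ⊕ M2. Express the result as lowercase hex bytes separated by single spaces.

ctA ⊕ ctB = (M1 ⊕ K) ⊕ (M2 ⊕ K) = M1 ⊕ M2 — the shared key cancels under XOR.
11101001 xor 10110101 = 01011100
00001001 xor 01001010 = 01000011
10010100 xor 00011011 = 10001111
01011001 xor 11000110 = 10011111
11111111 xor 10110100 = 01001011

5c 43 8f 9f 4b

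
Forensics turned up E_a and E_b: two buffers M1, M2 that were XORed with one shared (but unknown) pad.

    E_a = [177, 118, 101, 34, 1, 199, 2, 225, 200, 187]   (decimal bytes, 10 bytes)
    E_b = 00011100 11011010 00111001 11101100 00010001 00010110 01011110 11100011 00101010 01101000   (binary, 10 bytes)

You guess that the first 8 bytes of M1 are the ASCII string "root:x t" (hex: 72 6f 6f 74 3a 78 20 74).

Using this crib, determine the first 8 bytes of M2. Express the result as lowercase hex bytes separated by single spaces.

First, E_a ⊕ E_b = (M1 ⊕ K) ⊕ (M2 ⊕ K) = M1 ⊕ M2, so the key drops out. Then M2 = (M1 ⊕ M2) ⊕ M1 over the first 8 bytes.
byte 0: (b1 xor 1c) xor 72 = ad xor 72 = df
byte 1: (76 xor da) xor 6f = ac xor 6f = c3
byte 2: (65 xor 39) xor 6f = 5c xor 6f = 33
byte 3: (22 xor ec) xor 74 = ce xor 74 = ba
byte 4: (01 xor 11) xor 3a = 10 xor 3a = 2a
byte 5: (c7 xor 16) xor 78 = d1 xor 78 = a9
byte 6: (02 xor 5e) xor 20 = 5c xor 20 = 7c
byte 7: (e1 xor e3) xor 74 = 02 xor 74 = 76

df c3 33 ba 2a a9 7c 76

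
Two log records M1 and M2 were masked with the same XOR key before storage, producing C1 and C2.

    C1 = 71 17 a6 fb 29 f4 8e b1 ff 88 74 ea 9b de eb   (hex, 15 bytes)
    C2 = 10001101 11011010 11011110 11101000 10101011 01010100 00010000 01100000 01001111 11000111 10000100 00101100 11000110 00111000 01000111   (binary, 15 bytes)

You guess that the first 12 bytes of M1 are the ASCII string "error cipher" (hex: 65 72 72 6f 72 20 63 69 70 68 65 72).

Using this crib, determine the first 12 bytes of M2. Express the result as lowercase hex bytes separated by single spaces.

99 bf 0a 7c f0 80 fd b8 c0 27 95 b4

First, C1 ⊕ C2 = (M1 ⊕ K) ⊕ (M2 ⊕ K) = M1 ⊕ M2, so the key drops out. Then M2 = (M1 ⊕ M2) ⊕ M1 over the first 12 bytes.
byte 0: (71 XOR 8d) XOR 65 = fc XOR 65 = 99
byte 1: (17 XOR da) XOR 72 = cd XOR 72 = bf
byte 2: (a6 XOR de) XOR 72 = 78 XOR 72 = 0a
byte 3: (fb XOR e8) XOR 6f = 13 XOR 6f = 7c
byte 4: (29 XOR ab) XOR 72 = 82 XOR 72 = f0
byte 5: (f4 XOR 54) XOR 20 = a0 XOR 20 = 80
byte 6: (8e XOR 10) XOR 63 = 9e XOR 63 = fd
byte 7: (b1 XOR 60) XOR 69 = d1 XOR 69 = b8
byte 8: (ff XOR 4f) XOR 70 = b0 XOR 70 = c0
byte 9: (88 XOR c7) XOR 68 = 4f XOR 68 = 27
byte 10: (74 XOR 84) XOR 65 = f0 XOR 65 = 95
byte 11: (ea XOR 2c) XOR 72 = c6 XOR 72 = b4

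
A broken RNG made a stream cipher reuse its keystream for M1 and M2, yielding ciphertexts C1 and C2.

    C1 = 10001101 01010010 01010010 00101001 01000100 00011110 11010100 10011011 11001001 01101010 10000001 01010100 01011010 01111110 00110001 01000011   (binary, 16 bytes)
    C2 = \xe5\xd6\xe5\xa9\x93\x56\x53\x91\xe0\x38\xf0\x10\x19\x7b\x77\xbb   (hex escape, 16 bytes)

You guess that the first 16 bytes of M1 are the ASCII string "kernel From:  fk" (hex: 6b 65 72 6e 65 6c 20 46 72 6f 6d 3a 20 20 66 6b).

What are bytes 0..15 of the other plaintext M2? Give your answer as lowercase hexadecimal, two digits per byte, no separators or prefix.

First, C1 ⊕ C2 = (M1 ⊕ K) ⊕ (M2 ⊕ K) = M1 ⊕ M2, so the key drops out. Then M2 = (M1 ⊕ M2) ⊕ M1 over the first 16 bytes.
byte 0: (8d XOR e5) XOR 6b = 68 XOR 6b = 03
byte 1: (52 XOR d6) XOR 65 = 84 XOR 65 = e1
byte 2: (52 XOR e5) XOR 72 = b7 XOR 72 = c5
byte 3: (29 XOR a9) XOR 6e = 80 XOR 6e = ee
byte 4: (44 XOR 93) XOR 65 = d7 XOR 65 = b2
byte 5: (1e XOR 56) XOR 6c = 48 XOR 6c = 24
byte 6: (d4 XOR 53) XOR 20 = 87 XOR 20 = a7
byte 7: (9b XOR 91) XOR 46 = 0a XOR 46 = 4c
byte 8: (c9 XOR e0) XOR 72 = 29 XOR 72 = 5b
byte 9: (6a XOR 38) XOR 6f = 52 XOR 6f = 3d
byte 10: (81 XOR f0) XOR 6d = 71 XOR 6d = 1c
byte 11: (54 XOR 10) XOR 3a = 44 XOR 3a = 7e
byte 12: (5a XOR 19) XOR 20 = 43 XOR 20 = 63
byte 13: (7e XOR 7b) XOR 20 = 05 XOR 20 = 25
byte 14: (31 XOR 77) XOR 66 = 46 XOR 66 = 20
byte 15: (43 XOR bb) XOR 6b = f8 XOR 6b = 93

03e1c5eeb224a74c5b3d1c7e63252093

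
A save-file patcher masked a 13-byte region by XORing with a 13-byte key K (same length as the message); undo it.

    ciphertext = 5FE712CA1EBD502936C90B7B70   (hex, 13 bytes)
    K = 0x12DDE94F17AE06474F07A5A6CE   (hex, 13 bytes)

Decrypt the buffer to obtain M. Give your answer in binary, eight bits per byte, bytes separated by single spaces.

XOR is its own inverse, so applying the key byte-wise gives the result directly.
5f ^ 12 = 4d
e7 ^ dd = 3a
12 ^ e9 = fb
ca ^ 4f = 85
1e ^ 17 = 09
bd ^ ae = 13
50 ^ 06 = 56
29 ^ 47 = 6e
36 ^ 4f = 79
c9 ^ 07 = ce
0b ^ a5 = ae
7b ^ a6 = dd
70 ^ ce = be

01001101 00111010 11111011 10000101 00001001 00010011 01010110 01101110 01111001 11001110 10101110 11011101 10111110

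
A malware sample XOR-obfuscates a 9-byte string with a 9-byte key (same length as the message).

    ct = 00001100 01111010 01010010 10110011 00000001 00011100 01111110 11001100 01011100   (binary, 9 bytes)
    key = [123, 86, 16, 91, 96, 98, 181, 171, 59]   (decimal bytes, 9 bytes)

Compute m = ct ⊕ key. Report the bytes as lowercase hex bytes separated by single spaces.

XOR is its own inverse, so applying the key byte-wise gives the result directly.
 12 xor 123 = 119
122 xor  86 =  44
 82 xor  16 =  66
179 xor  91 = 232
  1 xor  96 =  97
 28 xor  98 = 126
126 xor 181 = 203
204 xor 171 = 103
 92 xor  59 = 103

77 2c 42 e8 61 7e cb 67 67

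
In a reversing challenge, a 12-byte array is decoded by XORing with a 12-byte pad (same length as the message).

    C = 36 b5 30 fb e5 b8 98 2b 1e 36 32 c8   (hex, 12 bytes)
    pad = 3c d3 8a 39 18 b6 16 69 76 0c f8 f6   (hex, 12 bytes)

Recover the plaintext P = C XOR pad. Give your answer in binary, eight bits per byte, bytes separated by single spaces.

00110110 XOR 00111100 = 00001010
10110101 XOR 11010011 = 01100110
00110000 XOR 10001010 = 10111010
11111011 XOR 00111001 = 11000010
11100101 XOR 00011000 = 11111101
10111000 XOR 10110110 = 00001110
10011000 XOR 00010110 = 10001110
00101011 XOR 01101001 = 01000010
00011110 XOR 01110110 = 01101000
00110110 XOR 00001100 = 00111010
00110010 XOR 11111000 = 11001010
11001000 XOR 11110110 = 00111110

00001010 01100110 10111010 11000010 11111101 00001110 10001110 01000010 01101000 00111010 11001010 00111110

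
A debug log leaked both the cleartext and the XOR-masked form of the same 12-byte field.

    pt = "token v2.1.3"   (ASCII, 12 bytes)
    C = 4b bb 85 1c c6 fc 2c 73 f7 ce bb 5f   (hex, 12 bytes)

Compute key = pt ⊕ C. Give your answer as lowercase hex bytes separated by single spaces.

Since C = pt ⊕ key, XORing both sides with pt gives key = pt ⊕ C.
74 XOR 4b = 3f
6f XOR bb = d4
6b XOR 85 = ee
65 XOR 1c = 79
6e XOR c6 = a8
20 XOR fc = dc
76 XOR 2c = 5a
32 XOR 73 = 41
2e XOR f7 = d9
31 XOR ce = ff
2e XOR bb = 95
33 XOR 5f = 6c

3f d4 ee 79 a8 dc 5a 41 d9 ff 95 6c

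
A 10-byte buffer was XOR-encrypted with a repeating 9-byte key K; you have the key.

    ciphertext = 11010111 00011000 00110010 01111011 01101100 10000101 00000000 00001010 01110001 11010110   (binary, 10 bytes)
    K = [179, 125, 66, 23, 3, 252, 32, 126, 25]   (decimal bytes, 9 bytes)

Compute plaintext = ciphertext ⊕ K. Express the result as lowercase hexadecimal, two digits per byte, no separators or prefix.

6465706c6f7920746865

The 9-byte key repeats, so the effective keystream is b3 7d 42 17 03 fc 20 7e 19 b3.
byte 0: 11010111 xor 10110011 = 01100100
byte 1: 00011000 xor 01111101 = 01100101
byte 2: 00110010 xor 01000010 = 01110000
byte 3: 01111011 xor 00010111 = 01101100
byte 4: 01101100 xor 00000011 = 01101111
byte 5: 10000101 xor 11111100 = 01111001
byte 6: 00000000 xor 00100000 = 00100000
byte 7: 00001010 xor 01111110 = 01110100
byte 8: 01110001 xor 00011001 = 01101000
byte 9: 11010110 xor 10110011 = 01100101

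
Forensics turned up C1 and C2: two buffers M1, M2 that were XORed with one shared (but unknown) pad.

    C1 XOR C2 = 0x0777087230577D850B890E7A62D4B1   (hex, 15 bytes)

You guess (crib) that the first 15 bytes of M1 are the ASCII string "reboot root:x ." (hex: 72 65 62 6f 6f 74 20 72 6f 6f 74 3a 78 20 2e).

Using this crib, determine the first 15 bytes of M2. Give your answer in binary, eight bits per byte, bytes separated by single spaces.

01110101 00010010 01101010 00011101 01011111 00100011 01011101 11110111 01100100 11100110 01111010 01000000 00011010 11110100 10011111

Since C1 ⊕ C2 = M1 ⊕ M2, XORing with the guessed M1 bytes yields the corresponding M2 bytes: M2 = (C1 ⊕ C2) ⊕ M1.
byte 0: 07 XOR 72 = 75
byte 1: 77 XOR 65 = 12
byte 2: 08 XOR 62 = 6a
byte 3: 72 XOR 6f = 1d
byte 4: 30 XOR 6f = 5f
byte 5: 57 XOR 74 = 23
byte 6: 7d XOR 20 = 5d
byte 7: 85 XOR 72 = f7
byte 8: 0b XOR 6f = 64
byte 9: 89 XOR 6f = e6
byte 10: 0e XOR 74 = 7a
byte 11: 7a XOR 3a = 40
byte 12: 62 XOR 78 = 1a
byte 13: d4 XOR 20 = f4
byte 14: b1 XOR 2e = 9f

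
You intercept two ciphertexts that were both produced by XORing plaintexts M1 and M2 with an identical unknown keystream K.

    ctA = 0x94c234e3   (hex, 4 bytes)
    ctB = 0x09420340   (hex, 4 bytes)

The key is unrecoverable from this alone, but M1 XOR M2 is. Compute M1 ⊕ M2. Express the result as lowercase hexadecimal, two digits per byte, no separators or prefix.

ctA ⊕ ctB = (M1 ⊕ K) ⊕ (M2 ⊕ K) = M1 ⊕ M2 — the shared key cancels under XOR.
byte 0: 94 XOR 09 = 9d
byte 1: c2 XOR 42 = 80
byte 2: 34 XOR 03 = 37
byte 3: e3 XOR 40 = a3

9d8037a3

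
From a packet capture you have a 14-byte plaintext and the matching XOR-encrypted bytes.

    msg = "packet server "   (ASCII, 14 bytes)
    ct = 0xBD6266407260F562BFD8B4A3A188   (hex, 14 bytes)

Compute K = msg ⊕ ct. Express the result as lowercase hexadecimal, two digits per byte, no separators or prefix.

cd03052b1714d511daaac2c6d3a8

Since ct = msg ⊕ K, XORing both sides with msg gives K = msg ⊕ ct.
70 xor bd = cd
61 xor 62 = 03
63 xor 66 = 05
6b xor 40 = 2b
65 xor 72 = 17
74 xor 60 = 14
20 xor f5 = d5
73 xor 62 = 11
65 xor bf = da
72 xor d8 = aa
76 xor b4 = c2
65 xor a3 = c6
72 xor a1 = d3
20 xor 88 = a8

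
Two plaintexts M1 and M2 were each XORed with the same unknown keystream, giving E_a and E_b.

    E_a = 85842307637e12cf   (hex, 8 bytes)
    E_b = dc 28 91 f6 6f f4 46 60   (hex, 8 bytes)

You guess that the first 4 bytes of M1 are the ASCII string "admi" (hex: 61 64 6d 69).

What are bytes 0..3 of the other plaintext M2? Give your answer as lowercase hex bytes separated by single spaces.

First, E_a ⊕ E_b = (M1 ⊕ K) ⊕ (M2 ⊕ K) = M1 ⊕ M2, so the key drops out. Then M2 = (M1 ⊕ M2) ⊕ M1 over the first 4 bytes.
byte 0: (85 ⊕ dc) ⊕ 61 = 59 ⊕ 61 = 38
byte 1: (84 ⊕ 28) ⊕ 64 = ac ⊕ 64 = c8
byte 2: (23 ⊕ 91) ⊕ 6d = b2 ⊕ 6d = df
byte 3: (07 ⊕ f6) ⊕ 69 = f1 ⊕ 69 = 98

38 c8 df 98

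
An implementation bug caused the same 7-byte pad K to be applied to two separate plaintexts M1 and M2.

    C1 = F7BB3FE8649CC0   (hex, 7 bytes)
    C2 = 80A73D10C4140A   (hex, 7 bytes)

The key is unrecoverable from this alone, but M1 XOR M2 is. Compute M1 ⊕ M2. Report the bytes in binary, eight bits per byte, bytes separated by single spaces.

C1 ⊕ C2 = (M1 ⊕ K) ⊕ (M2 ⊕ K) = M1 ⊕ M2 — the shared key cancels under XOR.
f7 ⊕ 80 = 77
bb ⊕ a7 = 1c
3f ⊕ 3d = 02
e8 ⊕ 10 = f8
64 ⊕ c4 = a0
9c ⊕ 14 = 88
c0 ⊕ 0a = ca

01110111 00011100 00000010 11111000 10100000 10001000 11001010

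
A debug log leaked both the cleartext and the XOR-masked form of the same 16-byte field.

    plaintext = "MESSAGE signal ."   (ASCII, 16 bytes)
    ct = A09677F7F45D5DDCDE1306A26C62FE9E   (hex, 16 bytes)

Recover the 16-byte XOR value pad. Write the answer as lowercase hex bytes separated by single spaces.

ed d3 24 a4 b5 1a 18 fc ad 7a 61 cc 0d 0e de b0

Since ct = plaintext ⊕ pad, XORing both sides with plaintext gives pad = plaintext ⊕ ct.
4d xor a0 = ed
45 xor 96 = d3
53 xor 77 = 24
53 xor f7 = a4
41 xor f4 = b5
47 xor 5d = 1a
45 xor 5d = 18
20 xor dc = fc
73 xor de = ad
69 xor 13 = 7a
67 xor 06 = 61
6e xor a2 = cc
61 xor 6c = 0d
6c xor 62 = 0e
20 xor fe = de
2e xor 9e = b0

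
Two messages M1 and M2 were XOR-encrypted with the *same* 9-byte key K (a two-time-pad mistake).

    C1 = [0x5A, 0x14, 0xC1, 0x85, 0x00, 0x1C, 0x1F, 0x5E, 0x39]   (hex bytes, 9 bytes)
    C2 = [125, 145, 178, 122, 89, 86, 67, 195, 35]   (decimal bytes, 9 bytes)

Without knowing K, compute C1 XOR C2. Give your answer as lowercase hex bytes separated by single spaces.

C1 ⊕ C2 = (M1 ⊕ K) ⊕ (M2 ⊕ K) = M1 ⊕ M2 — the shared key cancels under XOR.
5a ⊕ 7d = 27
14 ⊕ 91 = 85
c1 ⊕ b2 = 73
85 ⊕ 7a = ff
00 ⊕ 59 = 59
1c ⊕ 56 = 4a
1f ⊕ 43 = 5c
5e ⊕ c3 = 9d
39 ⊕ 23 = 1a

27 85 73 ff 59 4a 5c 9d 1a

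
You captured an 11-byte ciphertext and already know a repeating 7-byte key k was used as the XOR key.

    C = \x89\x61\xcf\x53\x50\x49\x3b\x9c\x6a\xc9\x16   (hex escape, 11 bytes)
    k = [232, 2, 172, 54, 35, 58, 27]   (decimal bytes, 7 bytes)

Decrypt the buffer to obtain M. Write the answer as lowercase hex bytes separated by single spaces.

61 63 63 65 73 73 20 74 68 65 20

The 7-byte key repeats, so the effective keystream is e8 02 ac 36 23 3a 1b e8 02 ac 36.
byte 0: 10001001 ^ 11101000 = 01100001
byte 1: 01100001 ^ 00000010 = 01100011
byte 2: 11001111 ^ 10101100 = 01100011
byte 3: 01010011 ^ 00110110 = 01100101
byte 4: 01010000 ^ 00100011 = 01110011
byte 5: 01001001 ^ 00111010 = 01110011
byte 6: 00111011 ^ 00011011 = 00100000
byte 7: 10011100 ^ 11101000 = 01110100
byte 8: 01101010 ^ 00000010 = 01101000
byte 9: 11001001 ^ 10101100 = 01100101
byte 10: 00010110 ^ 00110110 = 00100000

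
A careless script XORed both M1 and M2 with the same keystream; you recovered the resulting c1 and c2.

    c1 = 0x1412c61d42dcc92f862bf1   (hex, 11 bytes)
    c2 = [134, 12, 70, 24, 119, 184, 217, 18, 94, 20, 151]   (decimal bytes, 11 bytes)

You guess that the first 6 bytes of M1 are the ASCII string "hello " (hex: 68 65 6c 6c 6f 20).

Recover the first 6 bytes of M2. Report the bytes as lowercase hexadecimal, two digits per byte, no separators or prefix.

fa7bec695a44

First, c1 ⊕ c2 = (M1 ⊕ K) ⊕ (M2 ⊕ K) = M1 ⊕ M2, so the key drops out. Then M2 = (M1 ⊕ M2) ⊕ M1 over the first 6 bytes.
byte 0: (14 ^ 86) ^ 68 = 92 ^ 68 = fa
byte 1: (12 ^ 0c) ^ 65 = 1e ^ 65 = 7b
byte 2: (c6 ^ 46) ^ 6c = 80 ^ 6c = ec
byte 3: (1d ^ 18) ^ 6c = 05 ^ 6c = 69
byte 4: (42 ^ 77) ^ 6f = 35 ^ 6f = 5a
byte 5: (dc ^ b8) ^ 20 = 64 ^ 20 = 44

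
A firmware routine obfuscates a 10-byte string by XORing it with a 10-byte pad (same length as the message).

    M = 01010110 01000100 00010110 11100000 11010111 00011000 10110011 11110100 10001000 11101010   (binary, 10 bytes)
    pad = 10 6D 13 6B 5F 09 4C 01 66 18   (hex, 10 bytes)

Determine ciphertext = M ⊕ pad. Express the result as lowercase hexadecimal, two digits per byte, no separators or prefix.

4629058b8811fff5eef2

XOR is its own inverse, so applying the key byte-wise gives the result directly.
byte 0: 01010110 ^ 00010000 = 01000110
byte 1: 01000100 ^ 01101101 = 00101001
byte 2: 00010110 ^ 00010011 = 00000101
byte 3: 11100000 ^ 01101011 = 10001011
byte 4: 11010111 ^ 01011111 = 10001000
byte 5: 00011000 ^ 00001001 = 00010001
byte 6: 10110011 ^ 01001100 = 11111111
byte 7: 11110100 ^ 00000001 = 11110101
byte 8: 10001000 ^ 01100110 = 11101110
byte 9: 11101010 ^ 00011000 = 11110010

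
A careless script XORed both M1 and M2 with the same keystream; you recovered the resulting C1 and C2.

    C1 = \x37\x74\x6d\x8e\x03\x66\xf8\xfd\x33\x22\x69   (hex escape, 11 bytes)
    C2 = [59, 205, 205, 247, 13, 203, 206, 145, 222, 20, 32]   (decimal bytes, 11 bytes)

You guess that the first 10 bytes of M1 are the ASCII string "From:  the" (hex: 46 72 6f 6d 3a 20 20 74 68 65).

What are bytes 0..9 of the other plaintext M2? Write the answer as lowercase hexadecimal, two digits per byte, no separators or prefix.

4acbcf14348d16188553

First, C1 ⊕ C2 = (M1 ⊕ K) ⊕ (M2 ⊕ K) = M1 ⊕ M2, so the key drops out. Then M2 = (M1 ⊕ M2) ⊕ M1 over the first 10 bytes.
byte 0: (37 XOR 3b) XOR 46 = 0c XOR 46 = 4a
byte 1: (74 XOR cd) XOR 72 = b9 XOR 72 = cb
byte 2: (6d XOR cd) XOR 6f = a0 XOR 6f = cf
byte 3: (8e XOR f7) XOR 6d = 79 XOR 6d = 14
byte 4: (03 XOR 0d) XOR 3a = 0e XOR 3a = 34
byte 5: (66 XOR cb) XOR 20 = ad XOR 20 = 8d
byte 6: (f8 XOR ce) XOR 20 = 36 XOR 20 = 16
byte 7: (fd XOR 91) XOR 74 = 6c XOR 74 = 18
byte 8: (33 XOR de) XOR 68 = ed XOR 68 = 85
byte 9: (22 XOR 14) XOR 65 = 36 XOR 65 = 53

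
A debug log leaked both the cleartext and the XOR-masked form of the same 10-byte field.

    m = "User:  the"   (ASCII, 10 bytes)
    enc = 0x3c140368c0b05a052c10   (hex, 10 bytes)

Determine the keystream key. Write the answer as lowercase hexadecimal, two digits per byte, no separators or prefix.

6967661afa907a714475

Since enc = m ⊕ key, XORing both sides with m gives key = m ⊕ enc.
byte 0: 55 XOR 3c = 69
byte 1: 73 XOR 14 = 67
byte 2: 65 XOR 03 = 66
byte 3: 72 XOR 68 = 1a
byte 4: 3a XOR c0 = fa
byte 5: 20 XOR b0 = 90
byte 6: 20 XOR 5a = 7a
byte 7: 74 XOR 05 = 71
byte 8: 68 XOR 2c = 44
byte 9: 65 XOR 10 = 75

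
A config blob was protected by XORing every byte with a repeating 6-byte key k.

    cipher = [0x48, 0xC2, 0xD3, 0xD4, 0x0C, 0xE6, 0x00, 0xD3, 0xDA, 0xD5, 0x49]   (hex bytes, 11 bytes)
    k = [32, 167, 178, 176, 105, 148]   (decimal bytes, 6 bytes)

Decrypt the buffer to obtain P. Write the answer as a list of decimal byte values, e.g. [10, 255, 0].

The 6-byte key repeats, so the effective keystream is 20 a7 b2 b0 69 94 20 a7 b2 b0 69.
byte 0: 48 XOR 20 = 68
byte 1: c2 XOR a7 = 65
byte 2: d3 XOR b2 = 61
byte 3: d4 XOR b0 = 64
byte 4: 0c XOR 69 = 65
byte 5: e6 XOR 94 = 72
byte 6: 00 XOR 20 = 20
byte 7: d3 XOR a7 = 74
byte 8: da XOR b2 = 68
byte 9: d5 XOR b0 = 65
byte 10: 49 XOR 69 = 20

[104, 101, 97, 100, 101, 114, 32, 116, 104, 101, 32]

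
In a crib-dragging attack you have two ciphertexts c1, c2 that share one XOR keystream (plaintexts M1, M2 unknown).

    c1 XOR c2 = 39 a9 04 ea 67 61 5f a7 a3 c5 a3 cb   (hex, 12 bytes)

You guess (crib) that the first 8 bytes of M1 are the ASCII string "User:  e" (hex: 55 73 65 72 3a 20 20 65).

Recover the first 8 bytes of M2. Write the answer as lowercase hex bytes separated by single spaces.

Since c1 ⊕ c2 = M1 ⊕ M2, XORing with the guessed M1 bytes yields the corresponding M2 bytes: M2 = (c1 ⊕ c2) ⊕ M1.
byte 0:  57 ⊕  85 = 108
byte 1: 169 ⊕ 115 = 218
byte 2:   4 ⊕ 101 =  97
byte 3: 234 ⊕ 114 = 152
byte 4: 103 ⊕  58 =  93
byte 5:  97 ⊕  32 =  65
byte 6:  95 ⊕  32 = 127
byte 7: 167 ⊕ 101 = 194

6c da 61 98 5d 41 7f c2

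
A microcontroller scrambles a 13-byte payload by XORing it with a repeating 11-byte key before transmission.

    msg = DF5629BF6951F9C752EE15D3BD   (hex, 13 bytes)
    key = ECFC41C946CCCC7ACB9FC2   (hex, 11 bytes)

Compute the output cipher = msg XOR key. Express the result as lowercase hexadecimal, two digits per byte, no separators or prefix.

33aa68762f9d35bd9971d73f41

The 11-byte key repeats, so the effective keystream is ec fc 41 c9 46 cc cc 7a cb 9f c2 ec fc.
byte 0: 223 ⊕ 236 =  51
byte 1:  86 ⊕ 252 = 170
byte 2:  41 ⊕  65 = 104
byte 3: 191 ⊕ 201 = 118
byte 4: 105 ⊕  70 =  47
byte 5:  81 ⊕ 204 = 157
byte 6: 249 ⊕ 204 =  53
byte 7: 199 ⊕ 122 = 189
byte 8:  82 ⊕ 203 = 153
byte 9: 238 ⊕ 159 = 113
byte 10:  21 ⊕ 194 = 215
byte 11: 211 ⊕ 236 =  63
byte 12: 189 ⊕ 252 =  65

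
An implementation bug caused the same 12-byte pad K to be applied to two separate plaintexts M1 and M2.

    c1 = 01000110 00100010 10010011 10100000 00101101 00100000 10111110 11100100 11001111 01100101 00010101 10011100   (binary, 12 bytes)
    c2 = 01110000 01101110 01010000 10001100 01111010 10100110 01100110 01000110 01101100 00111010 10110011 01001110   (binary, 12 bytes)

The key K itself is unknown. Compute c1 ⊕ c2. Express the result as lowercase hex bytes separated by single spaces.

c1 ⊕ c2 = (M1 ⊕ K) ⊕ (M2 ⊕ K) = M1 ⊕ M2 — the shared key cancels under XOR.
46 ⊕ 70 = 36
22 ⊕ 6e = 4c
93 ⊕ 50 = c3
a0 ⊕ 8c = 2c
2d ⊕ 7a = 57
20 ⊕ a6 = 86
be ⊕ 66 = d8
e4 ⊕ 46 = a2
cf ⊕ 6c = a3
65 ⊕ 3a = 5f
15 ⊕ b3 = a6
9c ⊕ 4e = d2

36 4c c3 2c 57 86 d8 a2 a3 5f a6 d2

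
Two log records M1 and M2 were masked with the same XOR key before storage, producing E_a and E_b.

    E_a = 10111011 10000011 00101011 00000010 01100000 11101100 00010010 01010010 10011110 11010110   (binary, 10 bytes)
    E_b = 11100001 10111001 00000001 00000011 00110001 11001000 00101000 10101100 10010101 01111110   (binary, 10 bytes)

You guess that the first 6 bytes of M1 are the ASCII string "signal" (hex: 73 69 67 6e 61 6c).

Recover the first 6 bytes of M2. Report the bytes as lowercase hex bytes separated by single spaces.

29 53 4d 6f 30 48

First, E_a ⊕ E_b = (M1 ⊕ K) ⊕ (M2 ⊕ K) = M1 ⊕ M2, so the key drops out. Then M2 = (M1 ⊕ M2) ⊕ M1 over the first 6 bytes.
byte 0: (bb XOR e1) XOR 73 = 5a XOR 73 = 29
byte 1: (83 XOR b9) XOR 69 = 3a XOR 69 = 53
byte 2: (2b XOR 01) XOR 67 = 2a XOR 67 = 4d
byte 3: (02 XOR 03) XOR 6e = 01 XOR 6e = 6f
byte 4: (60 XOR 31) XOR 61 = 51 XOR 61 = 30
byte 5: (ec XOR c8) XOR 6c = 24 XOR 6c = 48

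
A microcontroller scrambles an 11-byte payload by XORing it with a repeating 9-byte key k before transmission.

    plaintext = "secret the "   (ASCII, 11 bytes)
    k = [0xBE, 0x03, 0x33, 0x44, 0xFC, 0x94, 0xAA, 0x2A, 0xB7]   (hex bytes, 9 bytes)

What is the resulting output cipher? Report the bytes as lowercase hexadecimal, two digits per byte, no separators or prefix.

cd66503699e08a5edfdb23

The 9-byte key repeats, so the effective keystream is be 03 33 44 fc 94 aa 2a b7 be 03.
byte 0: 73 XOR be = cd
byte 1: 65 XOR 03 = 66
byte 2: 63 XOR 33 = 50
byte 3: 72 XOR 44 = 36
byte 4: 65 XOR fc = 99
byte 5: 74 XOR 94 = e0
byte 6: 20 XOR aa = 8a
byte 7: 74 XOR 2a = 5e
byte 8: 68 XOR b7 = df
byte 9: 65 XOR be = db
byte 10: 20 XOR 03 = 23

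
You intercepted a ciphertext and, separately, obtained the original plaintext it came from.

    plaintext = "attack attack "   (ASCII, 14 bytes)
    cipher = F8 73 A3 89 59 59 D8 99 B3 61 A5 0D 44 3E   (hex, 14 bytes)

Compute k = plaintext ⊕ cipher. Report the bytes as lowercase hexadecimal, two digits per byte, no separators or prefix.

9907d7e83a32f8f8c715c46e2f1e

Since cipher = plaintext ⊕ k, XORing both sides with plaintext gives k = plaintext ⊕ cipher.
01100001 XOR 11111000 = 10011001
01110100 XOR 01110011 = 00000111
01110100 XOR 10100011 = 11010111
01100001 XOR 10001001 = 11101000
01100011 XOR 01011001 = 00111010
01101011 XOR 01011001 = 00110010
00100000 XOR 11011000 = 11111000
01100001 XOR 10011001 = 11111000
01110100 XOR 10110011 = 11000111
01110100 XOR 01100001 = 00010101
01100001 XOR 10100101 = 11000100
01100011 XOR 00001101 = 01101110
01101011 XOR 01000100 = 00101111
00100000 XOR 00111110 = 00011110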